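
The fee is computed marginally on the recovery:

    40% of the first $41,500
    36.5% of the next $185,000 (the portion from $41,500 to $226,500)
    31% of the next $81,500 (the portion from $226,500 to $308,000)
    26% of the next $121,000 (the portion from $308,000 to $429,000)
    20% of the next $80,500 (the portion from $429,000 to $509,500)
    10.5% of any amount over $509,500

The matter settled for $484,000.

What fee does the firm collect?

First $41,500 at 40% = $16,600.00
Next $185,000 at 36.5% = $67,525.00
Next $81,500 at 31% = $25,265.00
Next $121,000 at 26% = $31,460.00
Remaining $55,000 at 20% = $11,000.00
Fee: $16,600.00 + $67,525.00 + $25,265.00 + $31,460.00 + $11,000.00 = $151,850.00

$151,850.00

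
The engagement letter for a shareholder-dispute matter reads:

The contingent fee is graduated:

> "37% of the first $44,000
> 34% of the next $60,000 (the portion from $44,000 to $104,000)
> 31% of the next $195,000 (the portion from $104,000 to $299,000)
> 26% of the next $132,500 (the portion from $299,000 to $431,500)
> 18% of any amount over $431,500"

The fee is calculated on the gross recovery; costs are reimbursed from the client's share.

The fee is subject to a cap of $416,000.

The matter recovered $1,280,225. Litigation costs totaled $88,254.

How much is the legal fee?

Fee base is the gross recovery, $1,280,225; costs are reimbursed separately.
First $44,000 at 37% = $16,280.00
Next $60,000 at 34% = $20,400.00
Next $195,000 at 31% = $60,450.00
Next $132,500 at 26% = $34,450.00
Remaining $848,725 at 18% = $152,770.50
Fee: $16,280.00 + $20,400.00 + $60,450.00 + $34,450.00 + $152,770.50 = $284,350.50
$284,350.50 is under the $416,000 cap.

$284,350.50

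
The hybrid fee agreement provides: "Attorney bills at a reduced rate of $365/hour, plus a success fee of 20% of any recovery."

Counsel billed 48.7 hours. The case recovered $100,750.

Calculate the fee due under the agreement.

Hourly: 48.7 × $365 = $17,775.50
Success fee: 20% of $100,750 = $20,150.00
Total: $17,775.50 + $20,150.00 = $37,925.50

$37,925.50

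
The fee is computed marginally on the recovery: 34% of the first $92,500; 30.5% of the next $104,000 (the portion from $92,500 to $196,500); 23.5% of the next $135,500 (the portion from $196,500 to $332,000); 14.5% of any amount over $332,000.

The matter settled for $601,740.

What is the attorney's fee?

$134,124.80

First $92,500 at 34% = $31,450.00
Next $104,000 at 30.5% = $31,720.00
Next $135,500 at 23.5% = $31,842.50
Remaining $269,740 at 14.5% = $39,112.30
Fee: $31,450.00 + $31,720.00 + $31,842.50 + $39,112.30 = $134,124.80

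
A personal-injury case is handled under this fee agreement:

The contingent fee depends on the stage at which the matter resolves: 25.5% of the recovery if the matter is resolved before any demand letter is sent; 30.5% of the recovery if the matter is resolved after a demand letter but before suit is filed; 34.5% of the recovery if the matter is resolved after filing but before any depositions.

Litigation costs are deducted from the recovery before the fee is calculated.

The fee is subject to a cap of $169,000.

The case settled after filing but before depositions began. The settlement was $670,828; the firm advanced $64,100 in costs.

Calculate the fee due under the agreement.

$169,000.00

Fee base (net of costs): $670,828 − $64,100 = $606,728
The matter settled after filing but before depositions began, so the 34.5% rate applies.
$606,728 × 34.5% = $209,321.16
$209,321.16 exceeds the $169,000 cap, so the fee is capped at $169,000.00.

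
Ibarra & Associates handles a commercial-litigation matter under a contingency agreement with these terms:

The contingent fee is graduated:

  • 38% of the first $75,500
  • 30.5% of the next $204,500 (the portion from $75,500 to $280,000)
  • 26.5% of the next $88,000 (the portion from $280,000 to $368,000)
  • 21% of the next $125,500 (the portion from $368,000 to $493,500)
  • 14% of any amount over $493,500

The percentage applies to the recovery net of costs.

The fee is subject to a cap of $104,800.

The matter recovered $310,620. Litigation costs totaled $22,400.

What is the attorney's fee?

$93,240.80

Fee base (net of costs): $310,620 − $22,400 = $288,220
First $75,500 at 38% = $28,690.00
Next $204,500 at 30.5% = $62,372.50
Remaining $8,220 at 26.5% = $2,178.30
Fee: $28,690.00 + $62,372.50 + $2,178.30 = $93,240.80
$93,240.80 is under the $104,800 cap.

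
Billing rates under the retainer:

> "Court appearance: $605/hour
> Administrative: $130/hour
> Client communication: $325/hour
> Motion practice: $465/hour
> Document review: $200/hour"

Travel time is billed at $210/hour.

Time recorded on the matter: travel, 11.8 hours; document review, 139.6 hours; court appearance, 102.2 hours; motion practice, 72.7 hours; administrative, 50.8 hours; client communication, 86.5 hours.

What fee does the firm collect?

Court appearance: 102.2 × $605 = $61,831.00
Administrative: 50.8 × $130 = $6,604.00
Client communication: 86.5 × $325 = $28,112.50
Motion practice: 72.7 × $465 = $33,805.50
Document review: 139.6 × $200 = $27,920.00
Subtotal: $61,831.00 + $6,604.00 + $28,112.50 + $33,805.50 + $27,920.00 = $158,273.00
Travel: 11.8 × $210 = $2,478.00
Total: $158,273.00 + $2,478.00 = $160,751.00

$160,751.00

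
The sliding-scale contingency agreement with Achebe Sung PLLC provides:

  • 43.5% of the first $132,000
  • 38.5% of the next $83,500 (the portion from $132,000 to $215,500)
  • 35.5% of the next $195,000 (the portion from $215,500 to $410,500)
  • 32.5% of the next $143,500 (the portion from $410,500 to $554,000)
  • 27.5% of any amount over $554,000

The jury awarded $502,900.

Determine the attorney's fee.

First $132,000 at 43.5% = $57,420.00
Next $83,500 at 38.5% = $32,147.50
Next $195,000 at 35.5% = $69,225.00
Remaining $92,400 at 32.5% = $30,030.00
Fee: $57,420.00 + $32,147.50 + $69,225.00 + $30,030.00 = $188,822.50

$188,822.50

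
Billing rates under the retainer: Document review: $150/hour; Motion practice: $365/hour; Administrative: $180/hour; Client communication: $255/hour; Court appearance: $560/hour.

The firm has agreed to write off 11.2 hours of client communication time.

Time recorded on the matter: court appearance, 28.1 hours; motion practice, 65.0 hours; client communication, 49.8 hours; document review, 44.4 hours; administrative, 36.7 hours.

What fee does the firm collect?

Document review: 44.4 × $150 = $6,660.00
Motion practice: 65.0 × $365 = $23,725.00
Administrative: 36.7 × $180 = $6,606.00
Client communication: 49.8 × $255 = $12,699.00
Court appearance: 28.1 × $560 = $15,736.00
Subtotal: $65,426.00
Write-off: 11.2 × $255 = $2,856.00
Total: $65,426.00 − $2,856.00 = $62,570.00

$62,570.00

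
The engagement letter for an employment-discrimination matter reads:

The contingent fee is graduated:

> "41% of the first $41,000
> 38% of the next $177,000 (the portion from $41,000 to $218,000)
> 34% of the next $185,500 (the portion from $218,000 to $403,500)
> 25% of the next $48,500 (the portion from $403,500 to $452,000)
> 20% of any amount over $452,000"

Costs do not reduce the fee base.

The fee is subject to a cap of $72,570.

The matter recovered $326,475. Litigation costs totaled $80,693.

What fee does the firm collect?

Fee base is the gross recovery, $326,475; costs are reimbursed separately.
First $41,000 at 41% = $16,810.00
Next $177,000 at 38% = $67,260.00
Remaining $108,475 at 34% = $36,881.50
Fee: $16,810.00 + $67,260.00 + $36,881.50 = $120,951.50
$120,951.50 exceeds the $72,570 cap, so the fee is capped at $72,570.00.

$72,570.00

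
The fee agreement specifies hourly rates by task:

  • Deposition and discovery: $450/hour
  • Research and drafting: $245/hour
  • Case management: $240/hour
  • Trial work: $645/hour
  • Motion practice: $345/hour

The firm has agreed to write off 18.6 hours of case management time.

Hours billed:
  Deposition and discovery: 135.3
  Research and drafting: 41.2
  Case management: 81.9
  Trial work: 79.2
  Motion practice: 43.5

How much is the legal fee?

$152,262.50

Deposition and discovery: 135.3 × $450 = $60,885.00
Research and drafting: 41.2 × $245 = $10,094.00
Case management: 81.9 × $240 = $19,656.00
Trial work: 79.2 × $645 = $51,084.00
Motion practice: 43.5 × $345 = $15,007.50
Subtotal: $156,726.50
Write-off: 18.6 × $240 = $4,464.00
Total: $156,726.50 − $4,464.00 = $152,262.50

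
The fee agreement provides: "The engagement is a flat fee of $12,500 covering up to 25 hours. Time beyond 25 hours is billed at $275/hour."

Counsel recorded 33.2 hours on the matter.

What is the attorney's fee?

Flat fee: $12,500.00
Excess hours: 33.2 − 25 = 8.2
Overrun: 8.2 × $275 = $2,255.00
Total: $12,500.00 + $2,255.00 = $14,755.00

$14,755.00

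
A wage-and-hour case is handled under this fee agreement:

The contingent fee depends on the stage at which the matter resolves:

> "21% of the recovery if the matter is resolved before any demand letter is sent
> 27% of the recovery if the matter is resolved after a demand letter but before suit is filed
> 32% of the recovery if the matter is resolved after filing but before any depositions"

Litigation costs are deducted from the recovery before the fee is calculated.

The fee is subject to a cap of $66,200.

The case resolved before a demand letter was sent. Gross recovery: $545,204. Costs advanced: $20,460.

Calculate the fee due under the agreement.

Fee base (net of costs): $545,204 − $20,460 = $524,744
The matter resolved before a demand letter was sent, so the 21% rate applies.
$524,744 × 21% = $110,196.24
$110,196.24 exceeds the $66,200 cap, so the fee is capped at $66,200.00.

$66,200.00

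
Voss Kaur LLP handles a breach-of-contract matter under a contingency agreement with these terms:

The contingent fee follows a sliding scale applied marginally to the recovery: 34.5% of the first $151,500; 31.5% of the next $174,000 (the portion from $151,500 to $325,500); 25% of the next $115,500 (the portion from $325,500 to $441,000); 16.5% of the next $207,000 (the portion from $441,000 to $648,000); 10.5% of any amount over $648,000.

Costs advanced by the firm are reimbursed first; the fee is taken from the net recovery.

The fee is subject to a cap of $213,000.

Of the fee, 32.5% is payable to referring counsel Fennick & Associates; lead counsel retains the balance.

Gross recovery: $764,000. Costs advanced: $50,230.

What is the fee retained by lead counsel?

$119,484.01

Fee base (net of costs): $764,000 − $50,230 = $713,770
First $151,500 at 34.5% = $52,267.50
Next $174,000 at 31.5% = $54,810.00
Next $115,500 at 25% = $28,875.00
Next $207,000 at 16.5% = $34,155.00
Remaining $65,770 at 10.5% = $6,905.85
Fee: $52,267.50 + $54,810.00 + $28,875.00 + $34,155.00 + $6,905.85 = $177,013.35
$177,013.35 is under the $213,000 cap.
Referral share: 32.5% of $177,013.35 = $57,529.34; lead counsel retains $177,013.35 − $57,529.34 = $119,484.01.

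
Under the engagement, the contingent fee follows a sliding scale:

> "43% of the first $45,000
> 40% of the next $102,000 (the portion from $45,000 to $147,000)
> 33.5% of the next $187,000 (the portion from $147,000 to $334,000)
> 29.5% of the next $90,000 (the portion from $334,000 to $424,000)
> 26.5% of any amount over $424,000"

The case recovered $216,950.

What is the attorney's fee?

$83,583.25

First $45,000 at 43% = $19,350.00
Next $102,000 at 40% = $40,800.00
Remaining $69,950 at 33.5% = $23,433.25
Fee: $19,350.00 + $40,800.00 + $23,433.25 = $83,583.25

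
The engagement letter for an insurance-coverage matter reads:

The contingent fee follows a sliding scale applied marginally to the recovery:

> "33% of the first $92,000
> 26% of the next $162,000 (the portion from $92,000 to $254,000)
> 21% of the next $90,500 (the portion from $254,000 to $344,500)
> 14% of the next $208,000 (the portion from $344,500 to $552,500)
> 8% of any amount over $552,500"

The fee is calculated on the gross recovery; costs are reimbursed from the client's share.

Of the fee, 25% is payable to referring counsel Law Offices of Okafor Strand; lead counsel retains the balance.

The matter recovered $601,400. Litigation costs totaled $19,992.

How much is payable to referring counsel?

$31,129.25

Fee base is the gross recovery, $601,400; costs are reimbursed separately.
First $92,000 at 33% = $30,360.00
Next $162,000 at 26% = $42,120.00
Next $90,500 at 21% = $19,005.00
Next $208,000 at 14% = $29,120.00
Remaining $48,900 at 8% = $3,912.00
Fee: $30,360.00 + $42,120.00 + $19,005.00 + $29,120.00 + $3,912.00 = $124,517.00
Referral share: 25% of $124,517.00 = $31,129.25; lead counsel retains $124,517.00 − $31,129.25 = $93,387.75.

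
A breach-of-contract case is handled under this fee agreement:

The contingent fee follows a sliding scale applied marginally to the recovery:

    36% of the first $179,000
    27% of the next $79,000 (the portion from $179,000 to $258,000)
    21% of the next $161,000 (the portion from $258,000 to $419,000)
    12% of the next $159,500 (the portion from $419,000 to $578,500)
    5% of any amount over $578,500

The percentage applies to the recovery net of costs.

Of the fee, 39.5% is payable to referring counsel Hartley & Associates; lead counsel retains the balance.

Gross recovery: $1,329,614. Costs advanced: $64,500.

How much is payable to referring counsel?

$68,355.03

Fee base (net of costs): $1,329,614 − $64,500 = $1,265,114
First $179,000 at 36% = $64,440.00
Next $79,000 at 27% = $21,330.00
Next $161,000 at 21% = $33,810.00
Next $159,500 at 12% = $19,140.00
Remaining $686,614 at 5% = $34,330.70
Fee: $64,440.00 + $21,330.00 + $33,810.00 + $19,140.00 + $34,330.70 = $173,050.70
Referral share: 39.5% of $173,050.70 = $68,355.03; lead counsel retains $173,050.70 − $68,355.03 = $104,695.67.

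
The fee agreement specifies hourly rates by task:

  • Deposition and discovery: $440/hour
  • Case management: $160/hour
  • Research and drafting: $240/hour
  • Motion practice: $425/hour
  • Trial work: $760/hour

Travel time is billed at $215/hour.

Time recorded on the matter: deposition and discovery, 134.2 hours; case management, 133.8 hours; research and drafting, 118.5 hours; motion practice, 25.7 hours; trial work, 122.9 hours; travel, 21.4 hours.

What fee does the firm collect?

$217,823.50

Deposition and discovery: 134.2 × $440 = $59,048.00
Case management: 133.8 × $160 = $21,408.00
Research and drafting: 118.5 × $240 = $28,440.00
Motion practice: 25.7 × $425 = $10,922.50
Trial work: 122.9 × $760 = $93,404.00
Subtotal: $59,048.00 + $21,408.00 + $28,440.00 + $10,922.50 + $93,404.00 = $213,222.50
Travel: 21.4 × $215 = $4,601.00
Total: $213,222.50 + $4,601.00 = $217,823.50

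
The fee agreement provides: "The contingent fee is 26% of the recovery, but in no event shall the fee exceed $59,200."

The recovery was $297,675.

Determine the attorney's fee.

$59,200.00

26% of $297,675 = $77,395.50
That exceeds the $59,200 cap, so the fee is capped at $59,200.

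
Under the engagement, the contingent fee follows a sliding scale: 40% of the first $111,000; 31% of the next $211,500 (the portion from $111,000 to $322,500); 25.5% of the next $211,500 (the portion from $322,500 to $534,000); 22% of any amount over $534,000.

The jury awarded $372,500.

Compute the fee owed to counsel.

$122,715.00

First $111,000 at 40% = $44,400.00
Next $211,500 at 31% = $65,565.00
Remaining $50,000 at 25.5% = $12,750.00
Fee: $44,400.00 + $65,565.00 + $12,750.00 = $122,715.00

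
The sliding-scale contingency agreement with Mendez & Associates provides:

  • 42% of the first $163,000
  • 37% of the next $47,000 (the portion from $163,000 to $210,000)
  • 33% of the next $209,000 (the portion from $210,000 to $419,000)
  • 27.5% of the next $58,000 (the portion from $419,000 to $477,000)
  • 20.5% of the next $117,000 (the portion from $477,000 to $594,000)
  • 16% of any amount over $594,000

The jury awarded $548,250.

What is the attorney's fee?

First $163,000 at 42% = $68,460.00
Next $47,000 at 37% = $17,390.00
Next $209,000 at 33% = $68,970.00
Next $58,000 at 27.5% = $15,950.00
Remaining $71,250 at 20.5% = $14,606.25
Fee: $68,460.00 + $17,390.00 + $68,970.00 + $15,950.00 + $14,606.25 = $185,376.25

$185,376.25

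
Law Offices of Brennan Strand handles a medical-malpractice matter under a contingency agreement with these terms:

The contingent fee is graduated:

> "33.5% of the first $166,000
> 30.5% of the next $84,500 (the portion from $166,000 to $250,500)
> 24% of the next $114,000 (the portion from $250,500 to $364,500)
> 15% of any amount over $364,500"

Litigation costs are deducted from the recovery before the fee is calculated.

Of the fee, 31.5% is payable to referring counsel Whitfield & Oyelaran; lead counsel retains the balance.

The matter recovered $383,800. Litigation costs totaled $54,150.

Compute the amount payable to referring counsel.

$31,619.23

Fee base (net of costs): $383,800 − $54,150 = $329,650
First $166,000 at 33.5% = $55,610.00
Next $84,500 at 30.5% = $25,772.50
Remaining $79,150 at 24% = $18,996.00
Fee: $55,610.00 + $25,772.50 + $18,996.00 = $100,378.50
Referral share: 31.5% of $100,378.50 = $31,619.23; lead counsel retains $100,378.50 − $31,619.23 = $68,759.27.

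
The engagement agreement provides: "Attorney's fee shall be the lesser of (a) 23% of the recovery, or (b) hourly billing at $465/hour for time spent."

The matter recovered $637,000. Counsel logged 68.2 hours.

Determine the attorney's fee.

(a) 23% of $637,000 = $146,510.00
(b) 68.2 × $465 = $31,713.00
The lesser is (b): $31,713.00.

$31,713.00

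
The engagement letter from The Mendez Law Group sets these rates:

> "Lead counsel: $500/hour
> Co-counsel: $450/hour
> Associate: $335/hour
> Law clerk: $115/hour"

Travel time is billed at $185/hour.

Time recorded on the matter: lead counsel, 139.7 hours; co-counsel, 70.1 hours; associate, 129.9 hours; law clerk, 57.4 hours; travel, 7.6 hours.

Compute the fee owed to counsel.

Lead counsel: 139.7 × $500 = $69,850.00
Co-counsel: 70.1 × $450 = $31,545.00
Associate: 129.9 × $335 = $43,516.50
Law clerk: 57.4 × $115 = $6,601.00
Subtotal: $69,850.00 + $31,545.00 + $43,516.50 + $6,601.00 = $151,512.50
Travel: 7.6 × $185 = $1,406.00
Total: $151,512.50 + $1,406.00 = $152,918.50

$152,918.50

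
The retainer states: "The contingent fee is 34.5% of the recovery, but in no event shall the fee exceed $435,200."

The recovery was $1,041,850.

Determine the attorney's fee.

34.5% of $1,041,850 = $359,438.25
That is under the $435,200 cap.

$359,438.25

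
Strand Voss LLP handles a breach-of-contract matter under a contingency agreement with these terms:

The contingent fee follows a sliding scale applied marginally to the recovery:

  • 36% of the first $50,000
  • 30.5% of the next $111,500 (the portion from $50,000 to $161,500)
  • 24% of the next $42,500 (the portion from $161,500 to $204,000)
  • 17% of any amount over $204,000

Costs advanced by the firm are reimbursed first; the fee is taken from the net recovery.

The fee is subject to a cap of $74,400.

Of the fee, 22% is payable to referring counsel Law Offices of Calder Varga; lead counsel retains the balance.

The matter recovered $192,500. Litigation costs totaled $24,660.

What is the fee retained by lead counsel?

$41,752.70

Fee base (net of costs): $192,500 − $24,660 = $167,840
First $50,000 at 36% = $18,000.00
Next $111,500 at 30.5% = $34,007.50
Remaining $6,340 at 24% = $1,521.60
Fee: $18,000.00 + $34,007.50 + $1,521.60 = $53,529.10
$53,529.10 is under the $74,400 cap.
Referral share: 22% of $53,529.10 = $11,776.40; lead counsel retains $53,529.10 − $11,776.40 = $41,752.70.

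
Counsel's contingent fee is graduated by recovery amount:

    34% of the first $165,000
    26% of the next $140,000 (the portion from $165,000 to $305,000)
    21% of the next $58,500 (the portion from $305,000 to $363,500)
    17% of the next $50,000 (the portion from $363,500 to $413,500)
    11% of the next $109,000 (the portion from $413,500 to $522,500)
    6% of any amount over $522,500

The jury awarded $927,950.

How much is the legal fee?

First $165,000 at 34% = $56,100.00
Next $140,000 at 26% = $36,400.00
Next $58,500 at 21% = $12,285.00
Next $50,000 at 17% = $8,500.00
Next $109,000 at 11% = $11,990.00
Remaining $405,450 at 6% = $24,327.00
Fee: $56,100.00 + $36,400.00 + $12,285.00 + $8,500.00 + $11,990.00 + $24,327.00 = $149,602.00

$149,602.00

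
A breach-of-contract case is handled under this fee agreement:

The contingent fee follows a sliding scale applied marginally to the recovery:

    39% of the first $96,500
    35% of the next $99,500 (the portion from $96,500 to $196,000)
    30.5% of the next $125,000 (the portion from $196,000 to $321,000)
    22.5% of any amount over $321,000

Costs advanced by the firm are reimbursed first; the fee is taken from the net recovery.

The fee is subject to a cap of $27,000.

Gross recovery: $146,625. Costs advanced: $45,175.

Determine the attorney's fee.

$27,000.00

Fee base (net of costs): $146,625 − $45,175 = $101,450
First $96,500 at 39% = $37,635.00
Remaining $4,950 at 35% = $1,732.50
Fee: $37,635.00 + $1,732.50 = $39,367.50
$39,367.50 exceeds the $27,000 cap, so the fee is capped at $27,000.00.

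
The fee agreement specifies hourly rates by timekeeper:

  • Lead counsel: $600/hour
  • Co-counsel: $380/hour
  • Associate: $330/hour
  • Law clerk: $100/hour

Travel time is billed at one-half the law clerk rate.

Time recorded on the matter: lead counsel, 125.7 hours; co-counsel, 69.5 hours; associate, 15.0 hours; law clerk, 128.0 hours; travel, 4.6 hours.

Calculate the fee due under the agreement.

Lead counsel: 125.7 × $600 = $75,420.00
Co-counsel: 69.5 × $380 = $26,410.00
Associate: 15.0 × $330 = $4,950.00
Law clerk: 128.0 × $100 = $12,800.00
Subtotal: $75,420.00 + $26,410.00 + $4,950.00 + $12,800.00 = $119,580.00
Travel: 4.6 × ($100 ÷ 2) = 4.6 × $50.00 = $230.00
Total: $119,580.00 + $230.00 = $119,810.00

$119,810.00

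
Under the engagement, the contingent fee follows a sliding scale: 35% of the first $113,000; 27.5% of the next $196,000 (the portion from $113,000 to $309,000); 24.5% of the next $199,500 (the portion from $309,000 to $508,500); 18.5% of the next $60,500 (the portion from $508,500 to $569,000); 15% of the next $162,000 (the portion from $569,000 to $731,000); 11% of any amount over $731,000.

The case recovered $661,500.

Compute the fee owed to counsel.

$167,395.00

First $113,000 at 35% = $39,550.00
Next $196,000 at 27.5% = $53,900.00
Next $199,500 at 24.5% = $48,877.50
Next $60,500 at 18.5% = $11,192.50
Remaining $92,500 at 15% = $13,875.00
Fee: $39,550.00 + $53,900.00 + $48,877.50 + $11,192.50 + $13,875.00 = $167,395.00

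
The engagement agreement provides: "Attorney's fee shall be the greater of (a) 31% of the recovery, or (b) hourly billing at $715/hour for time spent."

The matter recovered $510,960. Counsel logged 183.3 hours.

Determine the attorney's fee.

$158,397.60

(a) 31% of $510,960 = $158,397.60
(b) 183.3 × $715 = $131,059.50
The greater is (a): $158,397.60.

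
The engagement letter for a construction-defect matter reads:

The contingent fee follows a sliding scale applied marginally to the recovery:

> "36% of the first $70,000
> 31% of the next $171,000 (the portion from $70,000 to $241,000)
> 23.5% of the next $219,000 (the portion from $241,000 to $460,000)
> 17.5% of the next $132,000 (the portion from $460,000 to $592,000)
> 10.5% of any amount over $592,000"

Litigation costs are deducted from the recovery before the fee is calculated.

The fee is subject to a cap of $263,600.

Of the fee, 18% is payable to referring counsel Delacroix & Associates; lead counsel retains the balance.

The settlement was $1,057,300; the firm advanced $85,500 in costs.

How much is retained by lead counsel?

Fee base (net of costs): $1,057,300 − $85,500 = $971,800
First $70,000 at 36% = $25,200.00
Next $171,000 at 31% = $53,010.00
Next $219,000 at 23.5% = $51,465.00
Next $132,000 at 17.5% = $23,100.00
Remaining $379,800 at 10.5% = $39,879.00
Fee: $25,200.00 + $53,010.00 + $51,465.00 + $23,100.00 + $39,879.00 = $192,654.00
$192,654.00 is under the $263,600 cap.
Referral share: 18% of $192,654.00 = $34,677.72; lead counsel retains $192,654.00 − $34,677.72 = $157,976.28.

$157,976.28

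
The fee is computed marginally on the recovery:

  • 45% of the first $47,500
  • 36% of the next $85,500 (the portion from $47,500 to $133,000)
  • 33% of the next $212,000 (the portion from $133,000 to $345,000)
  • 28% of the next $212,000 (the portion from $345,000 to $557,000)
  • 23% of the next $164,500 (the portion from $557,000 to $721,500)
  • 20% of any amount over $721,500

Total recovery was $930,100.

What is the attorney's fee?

First $47,500 at 45% = $21,375.00
Next $85,500 at 36% = $30,780.00
Next $212,000 at 33% = $69,960.00
Next $212,000 at 28% = $59,360.00
Next $164,500 at 23% = $37,835.00
Remaining $208,600 at 20% = $41,720.00
Fee: $21,375.00 + $30,780.00 + $69,960.00 + $59,360.00 + $37,835.00 + $41,720.00 = $261,030.00

$261,030.00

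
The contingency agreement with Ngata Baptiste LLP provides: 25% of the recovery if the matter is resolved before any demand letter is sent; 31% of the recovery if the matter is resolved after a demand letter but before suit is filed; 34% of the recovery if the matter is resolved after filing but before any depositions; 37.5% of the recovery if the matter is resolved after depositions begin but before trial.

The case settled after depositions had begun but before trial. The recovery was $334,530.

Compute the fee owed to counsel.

The matter settled after depositions had begun but before trial, so the 37.5% rate applies.
$334,530 × 37.5% = $125,448.75

$125,448.75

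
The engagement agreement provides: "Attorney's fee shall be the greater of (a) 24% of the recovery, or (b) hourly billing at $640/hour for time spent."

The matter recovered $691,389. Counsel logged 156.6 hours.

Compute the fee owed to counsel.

$165,933.36

(a) 24% of $691,389 = $165,933.36
(b) 156.6 × $640 = $100,224.00
The greater is (a): $165,933.36.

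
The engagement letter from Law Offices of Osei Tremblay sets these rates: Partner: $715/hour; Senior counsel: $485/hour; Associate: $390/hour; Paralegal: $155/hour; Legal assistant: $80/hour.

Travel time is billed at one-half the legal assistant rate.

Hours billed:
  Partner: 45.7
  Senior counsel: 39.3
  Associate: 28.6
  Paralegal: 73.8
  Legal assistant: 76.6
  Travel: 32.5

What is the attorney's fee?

Partner: 45.7 × $715 = $32,675.50
Senior counsel: 39.3 × $485 = $19,060.50
Associate: 28.6 × $390 = $11,154.00
Paralegal: 73.8 × $155 = $11,439.00
Legal assistant: 76.6 × $80 = $6,128.00
Subtotal: $32,675.50 + $19,060.50 + $11,154.00 + $11,439.00 + $6,128.00 = $80,457.00
Travel: 32.5 × ($80 ÷ 2) = 32.5 × $40.00 = $1,300.00
Total: $80,457.00 + $1,300.00 = $81,757.00

$81,757.00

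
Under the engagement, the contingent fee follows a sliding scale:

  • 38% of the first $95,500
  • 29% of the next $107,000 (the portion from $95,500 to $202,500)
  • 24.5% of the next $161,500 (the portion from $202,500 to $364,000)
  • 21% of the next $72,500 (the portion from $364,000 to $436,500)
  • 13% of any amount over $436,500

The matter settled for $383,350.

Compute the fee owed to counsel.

First $95,500 at 38% = $36,290.00
Next $107,000 at 29% = $31,030.00
Next $161,500 at 24.5% = $39,567.50
Remaining $19,350 at 21% = $4,063.50
Fee: $36,290.00 + $31,030.00 + $39,567.50 + $4,063.50 = $110,951.00

$110,951.00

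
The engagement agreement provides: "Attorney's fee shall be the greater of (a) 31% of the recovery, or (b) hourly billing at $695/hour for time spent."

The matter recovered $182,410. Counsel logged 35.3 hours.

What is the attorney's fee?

$56,547.10

(a) 31% of $182,410 = $56,547.10
(b) 35.3 × $695 = $24,533.50
The greater is (a): $56,547.10.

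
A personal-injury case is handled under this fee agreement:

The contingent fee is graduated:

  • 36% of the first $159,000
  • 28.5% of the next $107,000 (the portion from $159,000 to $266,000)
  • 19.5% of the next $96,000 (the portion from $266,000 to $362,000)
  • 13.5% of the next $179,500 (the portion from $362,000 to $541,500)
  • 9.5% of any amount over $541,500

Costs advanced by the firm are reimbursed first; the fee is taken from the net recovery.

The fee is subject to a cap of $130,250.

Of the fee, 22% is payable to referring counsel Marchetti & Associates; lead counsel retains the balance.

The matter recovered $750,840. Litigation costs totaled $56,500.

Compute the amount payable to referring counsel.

$28,655.00

Fee base (net of costs): $750,840 − $56,500 = $694,340
First $159,000 at 36% = $57,240.00
Next $107,000 at 28.5% = $30,495.00
Next $96,000 at 19.5% = $18,720.00
Next $179,500 at 13.5% = $24,232.50
Remaining $152,840 at 9.5% = $14,519.80
Fee: $57,240.00 + $30,495.00 + $18,720.00 + $24,232.50 + $14,519.80 = $145,207.30
$145,207.30 exceeds the $130,250 cap, so the fee is capped at $130,250.00.
Referral share: 22% of $130,250.00 = $28,655.00; lead counsel retains $130,250.00 − $28,655.00 = $101,595.00.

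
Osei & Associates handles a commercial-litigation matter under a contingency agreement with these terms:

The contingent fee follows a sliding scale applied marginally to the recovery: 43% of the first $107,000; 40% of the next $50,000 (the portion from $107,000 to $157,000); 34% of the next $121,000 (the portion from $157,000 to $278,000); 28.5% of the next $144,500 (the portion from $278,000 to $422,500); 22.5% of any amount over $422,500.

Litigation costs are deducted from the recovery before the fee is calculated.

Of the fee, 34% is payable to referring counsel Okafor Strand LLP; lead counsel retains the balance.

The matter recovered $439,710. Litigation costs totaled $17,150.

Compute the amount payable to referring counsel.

Fee base (net of costs): $439,710 − $17,150 = $422,560
First $107,000 at 43% = $46,010.00
Next $50,000 at 40% = $20,000.00
Next $121,000 at 34% = $41,140.00
Next $144,500 at 28.5% = $41,182.50
Remaining $60 at 22.5% = $13.50
Fee: $46,010.00 + $20,000.00 + $41,140.00 + $41,182.50 + $13.50 = $148,346.00
Referral share: 34% of $148,346.00 = $50,437.64; lead counsel retains $148,346.00 − $50,437.64 = $97,908.36.

$50,437.64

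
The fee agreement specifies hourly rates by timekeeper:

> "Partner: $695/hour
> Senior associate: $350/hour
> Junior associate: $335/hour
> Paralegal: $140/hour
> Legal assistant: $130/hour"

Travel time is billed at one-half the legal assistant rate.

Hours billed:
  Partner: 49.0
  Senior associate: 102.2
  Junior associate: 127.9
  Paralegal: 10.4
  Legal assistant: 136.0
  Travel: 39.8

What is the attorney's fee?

$134,394.50

Partner: 49.0 × $695 = $34,055.00
Senior associate: 102.2 × $350 = $35,770.00
Junior associate: 127.9 × $335 = $42,846.50
Paralegal: 10.4 × $140 = $1,456.00
Legal assistant: 136.0 × $130 = $17,680.00
Subtotal: $34,055.00 + $35,770.00 + $42,846.50 + $1,456.00 + $17,680.00 = $131,807.50
Travel: 39.8 × ($130 ÷ 2) = 39.8 × $65.00 = $2,587.00
Total: $131,807.50 + $2,587.00 = $134,394.50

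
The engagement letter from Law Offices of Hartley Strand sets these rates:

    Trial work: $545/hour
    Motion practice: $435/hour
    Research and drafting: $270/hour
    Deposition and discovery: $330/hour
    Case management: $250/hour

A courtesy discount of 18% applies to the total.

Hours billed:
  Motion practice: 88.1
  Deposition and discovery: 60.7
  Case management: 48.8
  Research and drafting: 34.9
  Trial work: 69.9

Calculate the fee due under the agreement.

$96,819.86

Trial work: 69.9 × $545 = $38,095.50
Motion practice: 88.1 × $435 = $38,323.50
Research and drafting: 34.9 × $270 = $9,423.00
Deposition and discovery: 60.7 × $330 = $20,031.00
Case management: 48.8 × $250 = $12,200.00
Subtotal: $118,073.00
Less 18% discount: −$21,253.14
Total: $118,073.00 − $21,253.14 = $96,819.86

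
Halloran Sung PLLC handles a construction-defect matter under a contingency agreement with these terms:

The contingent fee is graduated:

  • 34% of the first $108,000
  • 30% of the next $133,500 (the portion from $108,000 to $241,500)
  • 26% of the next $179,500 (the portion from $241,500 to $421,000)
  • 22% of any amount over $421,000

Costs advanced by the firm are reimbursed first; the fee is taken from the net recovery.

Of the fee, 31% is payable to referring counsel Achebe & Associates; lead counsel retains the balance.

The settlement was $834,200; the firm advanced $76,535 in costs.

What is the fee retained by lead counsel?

$136,279.35

Fee base (net of costs): $834,200 − $76,535 = $757,665
First $108,000 at 34% = $36,720.00
Next $133,500 at 30% = $40,050.00
Next $179,500 at 26% = $46,670.00
Remaining $336,665 at 22% = $74,066.30
Fee: $36,720.00 + $40,050.00 + $46,670.00 + $74,066.30 = $197,506.30
Referral share: 31% of $197,506.30 = $61,226.95; lead counsel retains $197,506.30 − $61,226.95 = $136,279.35.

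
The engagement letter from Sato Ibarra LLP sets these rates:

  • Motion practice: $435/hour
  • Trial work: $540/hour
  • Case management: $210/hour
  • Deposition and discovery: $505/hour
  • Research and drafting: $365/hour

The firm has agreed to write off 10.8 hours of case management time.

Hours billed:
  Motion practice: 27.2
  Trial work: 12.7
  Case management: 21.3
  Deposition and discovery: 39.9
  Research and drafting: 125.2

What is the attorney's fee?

Motion practice: 27.2 × $435 = $11,832.00
Trial work: 12.7 × $540 = $6,858.00
Case management: 21.3 × $210 = $4,473.00
Deposition and discovery: 39.9 × $505 = $20,149.50
Research and drafting: 125.2 × $365 = $45,698.00
Subtotal: $89,010.50
Write-off: 10.8 × $210 = $2,268.00
Total: $89,010.50 − $2,268.00 = $86,742.50

$86,742.50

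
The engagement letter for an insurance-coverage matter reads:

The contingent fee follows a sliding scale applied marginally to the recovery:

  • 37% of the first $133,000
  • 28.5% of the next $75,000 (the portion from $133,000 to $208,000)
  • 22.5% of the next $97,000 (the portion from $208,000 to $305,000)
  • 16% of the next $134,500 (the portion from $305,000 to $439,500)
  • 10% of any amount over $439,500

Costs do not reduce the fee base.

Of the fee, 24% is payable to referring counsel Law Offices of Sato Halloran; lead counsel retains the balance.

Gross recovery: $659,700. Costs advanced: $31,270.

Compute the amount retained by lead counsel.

$103,322.00

Fee base is the gross recovery, $659,700; costs are reimbursed separately.
First $133,000 at 37% = $49,210.00
Next $75,000 at 28.5% = $21,375.00
Next $97,000 at 22.5% = $21,825.00
Next $134,500 at 16% = $21,520.00
Remaining $220,200 at 10% = $22,020.00
Fee: $49,210.00 + $21,375.00 + $21,825.00 + $21,520.00 + $22,020.00 = $135,950.00
Referral share: 24% of $135,950.00 = $32,628.00; lead counsel retains $135,950.00 − $32,628.00 = $103,322.00.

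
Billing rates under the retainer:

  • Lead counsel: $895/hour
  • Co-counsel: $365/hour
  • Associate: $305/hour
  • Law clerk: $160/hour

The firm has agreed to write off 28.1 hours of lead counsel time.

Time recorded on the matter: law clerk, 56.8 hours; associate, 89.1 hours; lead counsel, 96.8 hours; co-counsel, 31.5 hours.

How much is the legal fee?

Lead counsel: 96.8 × $895 = $86,636.00
Co-counsel: 31.5 × $365 = $11,497.50
Associate: 89.1 × $305 = $27,175.50
Law clerk: 56.8 × $160 = $9,088.00
Subtotal: $134,397.00
Write-off: 28.1 × $895 = $25,149.50
Total: $134,397.00 − $25,149.50 = $109,247.50

$109,247.50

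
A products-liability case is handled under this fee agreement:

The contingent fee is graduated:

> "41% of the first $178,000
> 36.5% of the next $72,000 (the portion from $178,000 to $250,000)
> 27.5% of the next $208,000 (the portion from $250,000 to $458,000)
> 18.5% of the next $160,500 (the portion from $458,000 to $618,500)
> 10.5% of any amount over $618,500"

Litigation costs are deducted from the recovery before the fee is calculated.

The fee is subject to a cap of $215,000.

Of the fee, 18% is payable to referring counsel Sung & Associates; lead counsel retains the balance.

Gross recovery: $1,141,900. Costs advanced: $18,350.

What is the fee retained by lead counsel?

$176,300.00

Fee base (net of costs): $1,141,900 − $18,350 = $1,123,550
First $178,000 at 41% = $72,980.00
Next $72,000 at 36.5% = $26,280.00
Next $208,000 at 27.5% = $57,200.00
Next $160,500 at 18.5% = $29,692.50
Remaining $505,050 at 10.5% = $53,030.25
Fee: $72,980.00 + $26,280.00 + $57,200.00 + $29,692.50 + $53,030.25 = $239,182.75
$239,182.75 exceeds the $215,000 cap, so the fee is capped at $215,000.00.
Referral share: 18% of $215,000.00 = $38,700.00; lead counsel retains $215,000.00 − $38,700.00 = $176,300.00.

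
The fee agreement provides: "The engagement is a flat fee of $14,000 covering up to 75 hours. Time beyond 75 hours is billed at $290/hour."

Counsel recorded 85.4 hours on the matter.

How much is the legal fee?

$17,016.00

Flat fee: $14,000.00
Excess hours: 85.4 − 75 = 10.4
Overrun: 10.4 × $290 = $3,016.00
Total: $14,000.00 + $3,016.00 = $17,016.00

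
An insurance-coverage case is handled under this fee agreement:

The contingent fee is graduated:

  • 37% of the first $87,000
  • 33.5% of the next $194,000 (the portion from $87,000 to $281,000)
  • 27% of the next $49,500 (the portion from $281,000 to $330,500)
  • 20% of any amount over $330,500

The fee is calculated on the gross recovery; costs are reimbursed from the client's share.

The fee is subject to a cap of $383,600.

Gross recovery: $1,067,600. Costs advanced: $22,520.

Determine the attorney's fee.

$257,965.00

Fee base is the gross recovery, $1,067,600; costs are reimbursed separately.
First $87,000 at 37% = $32,190.00
Next $194,000 at 33.5% = $64,990.00
Next $49,500 at 27% = $13,365.00
Remaining $737,100 at 20% = $147,420.00
Fee: $32,190.00 + $64,990.00 + $13,365.00 + $147,420.00 = $257,965.00
$257,965.00 is under the $383,600 cap.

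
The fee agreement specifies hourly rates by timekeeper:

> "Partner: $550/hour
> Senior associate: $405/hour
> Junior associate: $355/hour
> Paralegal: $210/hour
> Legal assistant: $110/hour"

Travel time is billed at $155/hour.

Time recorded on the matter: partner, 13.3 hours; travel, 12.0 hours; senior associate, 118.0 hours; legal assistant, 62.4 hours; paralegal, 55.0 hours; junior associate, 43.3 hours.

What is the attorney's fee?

$90,750.50

Partner: 13.3 × $550 = $7,315.00
Senior associate: 118.0 × $405 = $47,790.00
Junior associate: 43.3 × $355 = $15,371.50
Paralegal: 55.0 × $210 = $11,550.00
Legal assistant: 62.4 × $110 = $6,864.00
Subtotal: $7,315.00 + $47,790.00 + $15,371.50 + $11,550.00 + $6,864.00 = $88,890.50
Travel: 12.0 × $155 = $1,860.00
Total: $88,890.50 + $1,860.00 = $90,750.50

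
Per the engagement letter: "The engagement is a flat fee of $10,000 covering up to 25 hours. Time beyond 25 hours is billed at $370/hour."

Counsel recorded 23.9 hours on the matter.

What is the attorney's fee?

23.9 hours is within the 25-hour scope; only the flat fee applies.

$10,000.00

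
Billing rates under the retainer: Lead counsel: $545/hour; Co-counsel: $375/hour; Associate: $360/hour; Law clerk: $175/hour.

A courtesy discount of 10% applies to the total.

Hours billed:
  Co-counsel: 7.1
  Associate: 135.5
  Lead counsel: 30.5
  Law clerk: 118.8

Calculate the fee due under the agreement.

Lead counsel: 30.5 × $545 = $16,622.50
Co-counsel: 7.1 × $375 = $2,662.50
Associate: 135.5 × $360 = $48,780.00
Law clerk: 118.8 × $175 = $20,790.00
Subtotal: $88,855.00
Less 10% discount: −$8,885.50
Total: $88,855.00 − $8,885.50 = $79,969.50

$79,969.50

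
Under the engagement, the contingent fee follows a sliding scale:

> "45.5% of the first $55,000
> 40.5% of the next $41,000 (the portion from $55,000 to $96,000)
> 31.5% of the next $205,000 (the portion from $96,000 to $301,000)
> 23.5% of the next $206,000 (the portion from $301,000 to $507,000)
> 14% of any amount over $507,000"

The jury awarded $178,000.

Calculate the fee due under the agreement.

First $55,000 at 45.5% = $25,025.00
Next $41,000 at 40.5% = $16,605.00
Remaining $82,000 at 31.5% = $25,830.00
Fee: $25,025.00 + $16,605.00 + $25,830.00 = $67,460.00

$67,460.00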